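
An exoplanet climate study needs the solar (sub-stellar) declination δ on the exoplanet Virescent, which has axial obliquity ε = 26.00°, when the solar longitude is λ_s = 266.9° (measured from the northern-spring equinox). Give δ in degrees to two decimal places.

sin δ = sin ε · sin λ_s = sin 26.00° × sin 266.9° = -0.437730.
δ = arcsin(-0.437730) = -25.96°.

δ = -25.96°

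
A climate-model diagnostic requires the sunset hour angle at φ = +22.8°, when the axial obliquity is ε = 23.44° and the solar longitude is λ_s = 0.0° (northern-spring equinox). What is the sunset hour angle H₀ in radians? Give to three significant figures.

H₀ = 1.57 rad

Solar declination: sin δ = sin ε · sin λ_s = sin 23.44° × sin 0.0° = 0.00000, so δ = +0.000°.
cos H₀ = −tan φ · tan δ = −tan(+22.8°) × tan(+0.000°) = -0.0000, so H₀ = 1.5708 rad = 90.00°.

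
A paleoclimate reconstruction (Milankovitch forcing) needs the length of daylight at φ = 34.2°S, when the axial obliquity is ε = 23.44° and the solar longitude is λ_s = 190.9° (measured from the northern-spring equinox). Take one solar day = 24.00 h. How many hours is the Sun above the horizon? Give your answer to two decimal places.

Solar declination: sin δ = sin ε · sin λ_s = sin 23.44° × sin 190.9° = -0.07522, so δ = -4.314°.
cos H₀ = −tan φ · tan δ = −tan(-34.2°) × tan(-4.314°) = -0.0513, so H₀ = 1.6221 rad = 92.94°.
Daylight = 2H₀/(2π) × 24.00 h = (1.6221/π) × 24.00 = 12.39 h.

12.39 h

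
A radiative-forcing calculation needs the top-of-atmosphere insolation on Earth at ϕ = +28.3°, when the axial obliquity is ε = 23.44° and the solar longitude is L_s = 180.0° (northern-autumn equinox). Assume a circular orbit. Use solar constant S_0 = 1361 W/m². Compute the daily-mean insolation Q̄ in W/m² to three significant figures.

Q̄ ≈ 381 W/m²

Solar declination: sin δ = sin ε · sin L_s = sin 23.44° × sin 180.0° = 0.00000, so δ = +0.000°.
cos h₀ = −tan(+28.3°) tan(+0.000°) = -0.0000, h₀ = 1.5708 rad.
Bracket: h₀ sin ϕ sin δ + cos ϕ cos δ sin h₀ = 1.5708×0.47409×0.00000 + 0.88048×1.00000×1.00000 = 0.000000 + 0.880480 = 0.880480.
Q̄ = (S_0/π) × [bracket] = (1361/π) × 0.880480 = 381.4 W/m².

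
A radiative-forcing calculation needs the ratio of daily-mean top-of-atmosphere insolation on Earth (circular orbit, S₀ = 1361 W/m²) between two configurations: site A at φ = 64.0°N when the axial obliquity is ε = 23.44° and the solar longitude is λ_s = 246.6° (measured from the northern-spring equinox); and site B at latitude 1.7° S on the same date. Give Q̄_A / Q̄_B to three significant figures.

Q̄_A / Q̄_B ≈ 0.0356

— Configuration A (φ=+64.0°):
Solar declination: sin δ = sin ε · sin λ_s = sin 23.44° × sin 246.6° = -0.36507, so δ = -21.412°.
cos H₀ = −tan(+64.0°) tan(-21.412°) = 0.8040, H₀ = 0.6368 rad.
Bracket: H₀ sin φ sin δ + cos φ cos δ sin H₀ = 0.6368×0.89879×-0.36507 + 0.43837×0.93098×0.59463 = -0.208948 + 0.242677 = 0.033729.
Q̄ = (S₀/π) × [bracket] = (1361/π) × 0.033729 = 14.612 W/m².
— Configuration B (φ=-1.7°):
cos H₀ = −tan(-1.7°) tan(-21.412°) = -0.0116, H₀ = 1.5824 rad.
Bracket: H₀ sin φ sin δ + cos φ cos δ sin H₀ = 1.5824×-0.02967×-0.36507 + 0.99956×0.93098×0.99993 = 0.017140 + 0.930505 = 0.947645.
Q̄ = (S₀/π) × [bracket] = (1361/π) × 0.947645 = 410.54 W/m².
Ratio Q̄_A / Q̄_B = 14.612 / 410.54 = 0.03559.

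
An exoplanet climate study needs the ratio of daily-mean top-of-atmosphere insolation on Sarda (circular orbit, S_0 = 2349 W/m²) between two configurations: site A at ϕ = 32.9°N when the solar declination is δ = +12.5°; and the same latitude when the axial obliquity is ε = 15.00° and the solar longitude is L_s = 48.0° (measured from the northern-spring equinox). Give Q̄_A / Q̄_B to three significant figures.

Q̄_A / Q̄_B ≈ 1.02

— Configuration A (ϕ=+32.9°):
cos h₀ = −tan(+32.9°) tan(+12.500°) = -0.1434, h₀ = 1.7147 rad.
Bracket: h₀ sin ϕ sin δ + cos ϕ cos δ sin h₀ = 1.7147×0.54317×0.21644 + 0.83962×0.97630×0.98966 = 0.201587 + 0.811245 = 1.012832.
Q̄ = (S_0/π) × [bracket] = (2349/π) × 1.012832 = 757.30 W/m².
— Configuration B (ϕ=+32.9°):
Solar declination: sin δ = sin ε · sin L_s = sin 15.00° × sin 48.0° = 0.19234, so δ = +11.089°.
cos h₀ = −tan(+32.9°) tan(+11.089°) = -0.1268, h₀ = 1.6979 rad.
Bracket: h₀ sin ϕ sin δ + cos ϕ cos δ sin h₀ = 1.6979×0.54317×0.19234 + 0.83962×0.98133×0.99193 = 0.177385 + 0.817295 = 0.994680.
Q̄ = (S_0/π) × [bracket] = (2349/π) × 0.994680 = 743.73 W/m².
Ratio Q̄_A / Q̄_B = 757.30 / 743.73 = 1.018.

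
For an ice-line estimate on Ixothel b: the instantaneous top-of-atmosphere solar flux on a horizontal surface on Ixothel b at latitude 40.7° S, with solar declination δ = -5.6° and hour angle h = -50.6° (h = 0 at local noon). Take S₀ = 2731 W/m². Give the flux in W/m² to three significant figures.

cos θ_z = sin φ sin δ + cos φ cos δ cos h = 0.063634 + 0.478914 = 0.542548.
Flux = S₀ · cos θ_z = 2731 × 0.542548 = 1482 W/m².

1.48e+03 W/m²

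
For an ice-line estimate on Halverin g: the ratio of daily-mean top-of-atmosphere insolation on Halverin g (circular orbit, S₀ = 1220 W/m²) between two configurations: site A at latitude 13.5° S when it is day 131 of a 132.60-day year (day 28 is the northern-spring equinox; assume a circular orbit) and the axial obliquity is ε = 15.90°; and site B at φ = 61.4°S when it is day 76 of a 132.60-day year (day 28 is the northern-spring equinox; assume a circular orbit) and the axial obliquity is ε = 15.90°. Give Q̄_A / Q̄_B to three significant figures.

— Configuration A (φ=-13.5°):
Solar longitude: λ_s = 360° × (131 − 28)/132.60 = 279.638°.
sin δ = sin 15.90° × sin 279.638° = -0.27009, so δ = -15.670°.
cos H₀ = −tan(-13.5°) tan(-15.670°) = -0.0673, H₀ = 1.6382 rad.
Bracket: H₀ sin φ sin δ + cos φ cos δ sin H₀ = 1.6382×-0.23345×-0.27009 + 0.97237×0.96283×0.99773 = 0.103293 + 0.934102 = 1.037395.
Q̄ = (S₀/π) × [bracket] = (1220/π) × 1.037395 = 402.86 W/m².
— Configuration B (φ=-61.4°):
Solar longitude: λ_s = 360° × (76 − 28)/132.60 = 130.317°.
sin δ = sin 15.90° × sin 130.317° = 0.20889, so δ = +12.057°.
cos H₀ = −tan(-61.4°) tan(+12.057°) = 0.3918, H₀ = 1.1682 rad.
Bracket: H₀ sin φ sin δ + cos φ cos δ sin H₀ = 1.1682×-0.87798×0.20889 + 0.47869×0.97794×0.92006 = -0.214249 + 0.430708 = 0.216459.
Q̄ = (S₀/π) × [bracket] = (1220/π) × 0.216459 = 84.059 W/m².
Ratio Q̄_A / Q̄_B = 402.86 / 84.059 = 4.793.

Q̄_A / Q̄_B ≈ 4.79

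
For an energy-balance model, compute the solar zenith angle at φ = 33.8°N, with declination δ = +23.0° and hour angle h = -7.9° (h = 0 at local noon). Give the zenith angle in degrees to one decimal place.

cos θ_z = sin φ sin δ + cos φ cos δ cos h = 0.217362 + 0.757666 = 0.975028.
θ_z = arccos(0.975028) = 12.8°.

θ_z = 12.8°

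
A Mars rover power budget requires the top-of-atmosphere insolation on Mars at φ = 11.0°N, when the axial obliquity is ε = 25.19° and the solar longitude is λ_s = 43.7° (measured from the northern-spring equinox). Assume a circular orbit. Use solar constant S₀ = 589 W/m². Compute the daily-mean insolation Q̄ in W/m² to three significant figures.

Solar declination: sin δ = sin ε · sin λ_s = sin 25.19° × sin 43.7° = 0.29405, so δ = +17.101°.
cos H₀ = −tan(+11.0°) tan(+17.101°) = -0.0598, H₀ = 1.6306 rad.
Bracket: H₀ sin φ sin δ + cos φ cos δ sin H₀ = 1.6306×0.19081×0.29405 + 0.98163×0.95579×0.99821 = 0.091489 + 0.936553 = 1.028042.
Q̄ = (S₀/π) × [bracket] = (589/π) × 1.028042 = 192.7 W/m².

Q̄ ≈ 193 W/m²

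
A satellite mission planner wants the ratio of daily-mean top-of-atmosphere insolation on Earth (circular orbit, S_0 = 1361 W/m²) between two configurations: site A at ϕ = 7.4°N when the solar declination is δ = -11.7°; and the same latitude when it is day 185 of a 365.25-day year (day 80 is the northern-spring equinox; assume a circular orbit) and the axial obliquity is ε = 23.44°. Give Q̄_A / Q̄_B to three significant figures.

Q̄_A / Q̄_B ≈ 0.936

— Configuration A (ϕ=+7.4°):
cos h₀ = −tan(+7.4°) tan(-11.700°) = 0.0269, h₀ = 1.5439 rad.
Bracket: h₀ sin ϕ sin δ + cos ϕ cos δ sin h₀ = 1.5439×0.12880×-0.20279 + 0.99167×0.97922×0.99964 = -0.040326 + 0.970714 = 0.930388.
Q̄ = (S_0/π) × [bracket] = (1361/π) × 0.930388 = 403.06 W/m².
— Configuration B (ϕ=+7.4°):
Solar longitude: L_s = 360° × (185 − 80)/365.25 = 103.491°.
sin δ = sin 23.44° × sin 103.491° = 0.38681, so δ = +22.756°.
cos h₀ = −tan(+7.4°) tan(+22.756°) = -0.0545, h₀ = 1.6253 rad.
Bracket: h₀ sin ϕ sin δ + cos ϕ cos δ sin h₀ = 1.6253×0.12880×0.38681 + 0.99167×0.92216×0.99851 = 0.080974 + 0.913116 = 0.994090.
Q̄ = (S_0/π) × [bracket] = (1361/π) × 0.994090 = 430.66 W/m².
Ratio Q̄_A / Q̄_B = 403.06 / 430.66 = 0.9359.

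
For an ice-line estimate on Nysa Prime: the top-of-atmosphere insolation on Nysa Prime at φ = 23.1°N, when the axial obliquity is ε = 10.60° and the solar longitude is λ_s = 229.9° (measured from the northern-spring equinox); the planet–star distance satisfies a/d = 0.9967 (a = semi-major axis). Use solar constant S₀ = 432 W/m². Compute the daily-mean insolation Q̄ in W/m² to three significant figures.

Q̄ ≈ 113 W/m²

Solar declination: sin δ = sin ε · sin λ_s = sin 10.60° × sin 229.9° = -0.14071, so δ = -8.089°.
cos H₀ = −tan(+23.1°) tan(-8.089°) = 0.0606, H₀ = 1.5101 rad.
Bracket: H₀ sin φ sin δ + cos φ cos δ sin H₀ = 1.5101×0.39234×-0.14071 + 0.91982×0.99005×0.99816 = -0.083367 + 0.908992 = 0.825625.
Inverse-square distance factor (a/d)² = 0.9967² = 0.993411.
Q̄ = (S₀/π) × 0.993411 × [bracket] = (432/π) × 0.993411 × 0.825625 = 112.8 W/m².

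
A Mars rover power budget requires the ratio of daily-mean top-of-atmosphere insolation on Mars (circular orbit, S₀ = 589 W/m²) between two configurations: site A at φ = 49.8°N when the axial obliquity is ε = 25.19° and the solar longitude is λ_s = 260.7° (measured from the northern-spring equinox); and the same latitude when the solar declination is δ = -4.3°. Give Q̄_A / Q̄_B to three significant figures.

— Configuration A (φ=+49.8°):
Solar declination: sin δ = sin ε · sin λ_s = sin 25.19° × sin 260.7° = -0.42003, so δ = -24.836°.
cos H₀ = −tan(+49.8°) tan(-24.836°) = 0.5477, H₀ = 0.9912 rad.
Bracket: H₀ sin φ sin δ + cos φ cos δ sin H₀ = 0.9912×0.76380×-0.42003 + 0.64546×0.90751×0.83668 = -0.317996 + 0.490095 = 0.172099.
Q̄ = (S₀/π) × [bracket] = (589/π) × 0.172099 = 32.266 W/m².
— Configuration B (φ=+49.8°):
cos H₀ = −tan(+49.8°) tan(-4.300°) = 0.0890, H₀ = 1.4817 rad.
Bracket: H₀ sin φ sin δ + cos φ cos δ sin H₀ = 1.4817×0.76380×-0.07498 + 0.64546×0.99719×0.99603 = -0.084857 + 0.641091 = 0.556234.
Q̄ = (S₀/π) × [bracket] = (589/π) × 0.556234 = 104.29 W/m².
Ratio Q̄_A / Q̄_B = 32.266 / 104.29 = 0.3094.

Q̄_A / Q̄_B ≈ 0.309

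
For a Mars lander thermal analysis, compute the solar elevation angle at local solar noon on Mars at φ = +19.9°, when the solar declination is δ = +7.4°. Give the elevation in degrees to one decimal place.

77.5°

At local noon the hour angle is zero, so the zenith angle equals |φ − δ| = |+19.9° − (+7.400°)| = 12.500°.
Elevation = 90° − 12.500° = 77.5°.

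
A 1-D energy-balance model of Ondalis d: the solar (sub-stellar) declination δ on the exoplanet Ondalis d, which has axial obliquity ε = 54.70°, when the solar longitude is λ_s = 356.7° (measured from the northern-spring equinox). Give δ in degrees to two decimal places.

sin δ = sin ε · sin λ_s = sin 54.70° × sin 356.7° = -0.046980.
δ = arcsin(-0.046980) = -2.69°.

δ = -2.69°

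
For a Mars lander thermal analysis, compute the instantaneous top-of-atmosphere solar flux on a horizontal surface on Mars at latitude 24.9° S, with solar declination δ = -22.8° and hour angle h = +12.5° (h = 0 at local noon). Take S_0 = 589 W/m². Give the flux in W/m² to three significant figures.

577 W/m²

cos θ_z = sin ϕ sin δ + cos ϕ cos δ cos h = 0.163158 + 0.816350 = 0.979508.
Flux = S_0 · cos θ_z = 589 × 0.979508 = 576.9 W/m².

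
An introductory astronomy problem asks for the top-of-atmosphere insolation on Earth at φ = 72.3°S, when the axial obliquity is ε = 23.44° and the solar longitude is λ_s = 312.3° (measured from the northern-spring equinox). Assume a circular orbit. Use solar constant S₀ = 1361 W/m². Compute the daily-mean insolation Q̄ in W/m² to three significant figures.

Q̄ ≈ 382 W/m²

Solar declination: sin δ = sin ε · sin λ_s = sin 23.44° × sin 312.3° = -0.29422, so δ = -17.111°.
cos H₀ = −tan(-72.3°) tan(-17.111°) = -0.9646, H₀ = 2.8747 rad.
Bracket: H₀ sin φ sin δ + cos φ cos δ sin H₀ = 2.8747×-0.95266×-0.29422 + 0.30403×0.95574×0.26373 = 0.805754 + 0.076633 = 0.882387.
Q̄ = (S₀/π) × [bracket] = (1361/π) × 0.882387 = 382.3 W/m².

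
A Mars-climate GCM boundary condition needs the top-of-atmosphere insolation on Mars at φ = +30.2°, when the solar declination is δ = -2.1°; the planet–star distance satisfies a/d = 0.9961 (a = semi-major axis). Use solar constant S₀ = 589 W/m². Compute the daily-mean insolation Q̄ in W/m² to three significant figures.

cos H₀ = −tan(+30.2°) tan(-2.100°) = 0.0213, H₀ = 1.5495 rad.
Bracket: H₀ sin φ sin δ + cos φ cos δ sin H₀ = 1.5495×0.50302×-0.03664 + 0.86427×0.99933×0.99977 = -0.028558 + 0.863492 = 0.834934.
Inverse-square distance factor (a/d)² = 0.9961² = 0.992215.
Q̄ = (S₀/π) × 0.992215 × [bracket] = (589/π) × 0.992215 × 0.834934 = 155.3 W/m².

Q̄ ≈ 155 W/m²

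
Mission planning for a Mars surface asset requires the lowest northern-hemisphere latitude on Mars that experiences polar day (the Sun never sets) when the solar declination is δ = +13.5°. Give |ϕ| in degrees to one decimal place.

|ϕ| = 76.5°

Polar day requires cos h₀ = −tan ϕ tan δ ≤ −1, i.e. tan ϕ tan δ ≥ 1.
The boundary is |tan ϕ| · |tan δ| = 1, so |ϕ| = 90° − |δ| = 90° − 13.5° = 76.5° in the northern hemisphere.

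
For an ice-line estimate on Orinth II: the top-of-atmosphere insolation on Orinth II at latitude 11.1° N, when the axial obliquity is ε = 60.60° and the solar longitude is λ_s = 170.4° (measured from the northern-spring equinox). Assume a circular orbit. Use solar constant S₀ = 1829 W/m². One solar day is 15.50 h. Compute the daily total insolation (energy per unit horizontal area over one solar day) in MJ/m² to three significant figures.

Solar declination: sin δ = sin ε · sin λ_s = sin 60.60° × sin 170.4° = 0.14529, so δ = +8.354°.
cos H₀ = −tan(+11.1°) tan(+8.354°) = -0.0288, H₀ = 1.5996 rad.
Bracket: H₀ sin φ sin δ + cos φ cos δ sin H₀ = 1.5996×0.19252×0.14529 + 0.98129×0.98939×0.99958 = 0.044743 + 0.970471 = 1.015214.
Q̄ = (S₀/π) × [bracket] = (1829/π) × 1.015214 = 591.05 W/m².
Daily total = Q̄ × 15.50 h × 3600 s/h = 591.05 × 15.50 × 3600 / 10⁶ = 32.98 MJ/m².

33.0 MJ/m²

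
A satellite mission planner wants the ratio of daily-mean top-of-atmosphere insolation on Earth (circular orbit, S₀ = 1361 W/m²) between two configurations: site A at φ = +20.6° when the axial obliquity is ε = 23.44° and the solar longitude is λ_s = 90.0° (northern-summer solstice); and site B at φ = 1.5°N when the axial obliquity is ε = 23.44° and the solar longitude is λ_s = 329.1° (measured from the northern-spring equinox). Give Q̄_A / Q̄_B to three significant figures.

Q̄_A / Q̄_B ≈ 1.12

— Configuration A (φ=+20.6°):
Solar declination: sin δ = sin ε · sin λ_s = sin 23.44° × sin 90.0° = 0.39779, so δ = +23.440°.
cos H₀ = −tan(+20.6°) tan(+23.440°) = -0.1630, H₀ = 1.7345 rad.
Bracket: H₀ sin φ sin δ + cos φ cos δ sin H₀ = 1.7345×0.35184×0.39779 + 0.93606×0.91748×0.98663 = 0.242758 + 0.847334 = 1.090092.
Q̄ = (S₀/π) × [bracket] = (1361/π) × 1.090092 = 472.25 W/m².
— Configuration B (φ=+1.5°):
Solar declination: sin δ = sin ε · sin λ_s = sin 23.44° × sin 329.1° = -0.20428, so δ = -11.787°.
cos H₀ = −tan(+1.5°) tan(-11.787°) = 0.0055, H₀ = 1.5653 rad.
Bracket: H₀ sin φ sin δ + cos φ cos δ sin H₀ = 1.5653×0.02618×-0.20428 + 0.99966×0.97891×0.99999 = -0.008371 + 0.978567 = 0.970196.
Q̄ = (S₀/π) × [bracket] = (1361/π) × 0.970196 = 420.31 W/m².
Ratio Q̄_A / Q̄_B = 472.25 / 420.31 = 1.124.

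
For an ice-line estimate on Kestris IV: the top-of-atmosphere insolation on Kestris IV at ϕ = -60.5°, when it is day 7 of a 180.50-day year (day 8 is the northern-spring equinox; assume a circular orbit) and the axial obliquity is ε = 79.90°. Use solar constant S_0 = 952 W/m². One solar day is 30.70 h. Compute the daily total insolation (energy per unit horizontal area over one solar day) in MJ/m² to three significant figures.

18.1 MJ/m²

Solar longitude: L_s = 360° × (7 − 8)/180.50 = -1.994°, i.e. -1.994° + 360° = 358.006°.
sin δ = sin 79.90° × sin 358.006° = -0.03426, so δ = -1.964°.
cos h₀ = −tan(-60.5°) tan(-1.964°) = -0.0606, h₀ = 1.6314 rad.
Bracket: h₀ sin ϕ sin δ + cos ϕ cos δ sin h₀ = 1.6314×-0.87036×-0.03426 + 0.49242×0.99941×0.99816 = 0.048646 + 0.491224 = 0.539870.
Q̄ = (S_0/π) × [bracket] = (952/π) × 0.539870 = 163.60 W/m².
Daily total = Q̄ × 30.70 h × 3600 s/h = 163.60 × 30.70 × 3600 / 10⁶ = 18.08 MJ/m².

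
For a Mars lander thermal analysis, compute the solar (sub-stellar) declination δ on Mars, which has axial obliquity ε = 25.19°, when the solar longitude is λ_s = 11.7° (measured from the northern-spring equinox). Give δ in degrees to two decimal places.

sin δ = sin ε · sin λ_s = sin 25.19° × sin 11.7° = 0.086311.
δ = arcsin(0.086311) = +4.95°.

δ = +4.95°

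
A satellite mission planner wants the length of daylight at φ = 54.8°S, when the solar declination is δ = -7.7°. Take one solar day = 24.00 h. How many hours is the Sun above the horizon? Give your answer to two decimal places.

cos H₀ = −tan φ · tan δ = −tan(-54.8°) × tan(-7.700°) = -0.1917, so H₀ = 1.7637 rad = 101.05°.
Daylight = 2H₀/(2π) × 24.00 h = (1.7637/π) × 24.00 = 13.47 h.

13.47 h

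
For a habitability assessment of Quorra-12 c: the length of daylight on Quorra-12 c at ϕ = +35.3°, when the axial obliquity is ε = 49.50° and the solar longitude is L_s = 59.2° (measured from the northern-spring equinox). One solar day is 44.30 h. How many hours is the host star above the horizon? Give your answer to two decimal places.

Solar declination: sin δ = sin ε · sin L_s = sin 49.50° × sin 59.2° = 0.65316, so δ = +40.780°.
cos h₀ = −tan ϕ · tan δ = −tan(+35.3°) × tan(+40.780°) = -0.6107, so h₀ = 2.2278 rad = 127.64°.
Daylight = 2h₀/(2π) × 44.30 h = (2.2278/π) × 44.30 = 31.41 h.

31.41 h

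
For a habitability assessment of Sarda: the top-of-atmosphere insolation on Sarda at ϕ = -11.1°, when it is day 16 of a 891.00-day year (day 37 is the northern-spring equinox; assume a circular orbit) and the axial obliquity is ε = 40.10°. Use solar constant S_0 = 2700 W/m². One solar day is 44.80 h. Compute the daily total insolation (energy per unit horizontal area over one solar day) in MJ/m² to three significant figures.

139 MJ/m²

Solar longitude: L_s = 360° × (16 − 37)/891.00 = -8.485°, i.e. -8.485° + 360° = 351.515°.
sin δ = sin 40.10° × sin 351.515° = -0.09504, so δ = -5.454°.
cos h₀ = −tan(-11.1°) tan(-5.454°) = -0.0187, h₀ = 1.5895 rad.
Bracket: h₀ sin ϕ sin δ + cos ϕ cos δ sin h₀ = 1.5895×-0.19252×-0.09504 + 0.98129×0.99547×0.99982 = 0.029083 + 0.976669 = 1.005752.
Q̄ = (S_0/π) × [bracket] = (2700/π) × 1.005752 = 864.38 W/m².
Daily total = Q̄ × 44.80 h × 3600 s/h = 864.38 × 44.80 × 3600 / 10⁶ = 139.4 MJ/m².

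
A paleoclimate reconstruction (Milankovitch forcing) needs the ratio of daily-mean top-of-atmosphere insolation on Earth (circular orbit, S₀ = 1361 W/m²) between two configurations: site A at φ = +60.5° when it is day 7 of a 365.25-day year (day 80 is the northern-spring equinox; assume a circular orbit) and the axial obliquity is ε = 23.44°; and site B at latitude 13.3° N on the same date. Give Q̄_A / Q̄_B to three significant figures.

— Configuration A (φ=+60.5°):
Solar longitude: λ_s = 360° × (7 − 80)/365.25 = -71.951°, i.e. -71.951° + 360° = 288.049°.
sin δ = sin 23.44° × sin 288.049° = -0.37821, so δ = -22.223°.
cos H₀ = −tan(+60.5°) tan(-22.223°) = 0.7221, H₀ = 0.7639 rad.
Bracket: H₀ sin φ sin δ + cos φ cos δ sin H₀ = 0.7639×0.87036×-0.37821 + 0.49242×0.92572×0.69176 = -0.251460 + 0.315334 = 0.063874.
Q̄ = (S₀/π) × [bracket] = (1361/π) × 0.063874 = 27.671 W/m².
— Configuration B (φ=+13.3°):
cos H₀ = −tan(+13.3°) tan(-22.223°) = 0.0966, H₀ = 1.4741 rad.
Bracket: H₀ sin φ sin δ + cos φ cos δ sin H₀ = 1.4741×0.23005×-0.37821 + 0.97318×0.92572×0.99533 = -0.128257 + 0.896685 = 0.768428.
Q̄ = (S₀/π) × [bracket] = (1361/π) × 0.768428 = 332.90 W/m².
Ratio Q̄_A / Q̄_B = 27.671 / 332.90 = 0.08312.

Q̄_A / Q̄_B ≈ 0.0831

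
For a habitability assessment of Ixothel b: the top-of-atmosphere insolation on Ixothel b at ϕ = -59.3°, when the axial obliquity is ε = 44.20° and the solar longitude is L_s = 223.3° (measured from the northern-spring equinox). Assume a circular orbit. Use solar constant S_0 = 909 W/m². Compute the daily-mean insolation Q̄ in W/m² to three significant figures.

Q̄ ≈ 377 W/m²

Solar declination: sin δ = sin ε · sin L_s = sin 44.20° × sin 223.3° = -0.47813, so δ = -28.563°.
cos h₀ = −tan(-59.3°) tan(-28.563°) = -0.9169, h₀ = 2.7309 rad.
Bracket: h₀ sin ϕ sin δ + cos ϕ cos δ sin h₀ = 2.7309×-0.85985×-0.47813 + 0.51054×0.87829×0.39923 = 1.122728 + 0.179016 = 1.301744.
Q̄ = (S_0/π) × [bracket] = (909/π) × 1.301744 = 376.7 W/m².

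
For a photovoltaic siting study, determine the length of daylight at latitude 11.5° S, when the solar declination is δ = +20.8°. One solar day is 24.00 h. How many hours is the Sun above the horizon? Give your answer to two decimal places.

11.41 h

cos h₀ = −tan ϕ · tan δ = −tan(-11.5°) × tan(+20.800°) = 0.0773, so h₀ = 1.4934 rad = 85.57°.
Daylight = 2h₀/(2π) × 24.00 h = (1.4934/π) × 24.00 = 11.41 h.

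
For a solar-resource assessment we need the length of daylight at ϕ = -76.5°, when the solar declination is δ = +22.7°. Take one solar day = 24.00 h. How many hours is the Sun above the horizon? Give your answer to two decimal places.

cos h₀ = −tan ϕ · tan δ = 1.7424 ≥ 1, so the Sun never rises (polar night) and h₀ = 0.
Daylight = 2h₀/(2π) × 24.00 h = (0.0000/π) × 24.00 = 0.00 h.

0.00 h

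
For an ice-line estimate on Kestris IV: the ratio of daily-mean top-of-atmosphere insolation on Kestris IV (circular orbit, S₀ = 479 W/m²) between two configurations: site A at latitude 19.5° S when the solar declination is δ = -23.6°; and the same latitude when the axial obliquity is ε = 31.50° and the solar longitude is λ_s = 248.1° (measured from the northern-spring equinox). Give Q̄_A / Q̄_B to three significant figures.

— Configuration A (φ=-19.5°):
cos H₀ = −tan(-19.5°) tan(-23.600°) = -0.1547, H₀ = 1.7261 rad.
Bracket: H₀ sin φ sin δ + cos φ cos δ sin H₀ = 1.7261×-0.33381×-0.40035 + 0.94264×0.91636×0.98796 = 0.230677 + 0.853397 = 1.084074.
Q̄ = (S₀/π) × [bracket] = (479/π) × 1.084074 = 165.29 W/m².
— Configuration B (φ=-19.5°):
Solar declination: sin δ = sin ε · sin λ_s = sin 31.50° × sin 248.1° = -0.48479, so δ = -28.999°.
cos H₀ = −tan(-19.5°) tan(-28.999°) = -0.1963, H₀ = 1.7684 rad.
Bracket: H₀ sin φ sin δ + cos φ cos δ sin H₀ = 1.7684×-0.33381×-0.48479 + 0.94264×0.87463×0.98055 = 0.286176 + 0.808425 = 1.094601.
Q̄ = (S₀/π) × [bracket] = (479/π) × 1.094601 = 166.89 W/m².
Ratio Q̄_A / Q̄_B = 165.29 / 166.89 = 0.9904.

Q̄_A / Q̄_B ≈ 0.990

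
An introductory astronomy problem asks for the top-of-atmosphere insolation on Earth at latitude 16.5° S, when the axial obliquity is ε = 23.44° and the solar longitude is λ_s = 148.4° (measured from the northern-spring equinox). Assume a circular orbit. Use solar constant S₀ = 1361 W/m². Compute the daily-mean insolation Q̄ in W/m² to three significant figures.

Solar declination: sin δ = sin ε · sin λ_s = sin 23.44° × sin 148.4° = 0.20844, so δ = +12.031°.
cos H₀ = −tan(-16.5°) tan(+12.031°) = 0.0631, H₀ = 1.5076 rad.
Bracket: H₀ sin φ sin δ + cos φ cos δ sin H₀ = 1.5076×-0.28402×0.20844 + 0.95882×0.97804×0.99801 = -0.089252 + 0.935898 = 0.846646.
Q̄ = (S₀/π) × [bracket] = (1361/π) × 0.846646 = 366.8 W/m².

Q̄ ≈ 367 W/m²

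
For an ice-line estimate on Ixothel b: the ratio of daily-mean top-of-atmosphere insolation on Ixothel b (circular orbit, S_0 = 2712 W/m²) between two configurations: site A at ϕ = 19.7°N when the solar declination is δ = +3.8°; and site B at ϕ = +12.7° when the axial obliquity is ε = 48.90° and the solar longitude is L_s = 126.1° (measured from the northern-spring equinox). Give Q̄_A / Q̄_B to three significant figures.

— Configuration A (ϕ=+19.7°):
cos h₀ = −tan(+19.7°) tan(+3.800°) = -0.0238, h₀ = 1.5946 rad.
Bracket: h₀ sin ϕ sin δ + cos ϕ cos δ sin h₀ = 1.5946×0.33710×0.06627 + 0.94147×0.99780×0.99972 = 0.035623 + 0.939136 = 0.974759.
Q̄ = (S_0/π) × [bracket] = (2712/π) × 0.974759 = 841.47 W/m².
— Configuration B (ϕ=+12.7°):
Solar declination: sin δ = sin ε · sin L_s = sin 48.90° × sin 126.1° = 0.60887, so δ = +37.508°.
cos h₀ = −tan(+12.7°) tan(+37.508°) = -0.1730, h₀ = 1.7446 rad.
Bracket: h₀ sin ϕ sin δ + cos ϕ cos δ sin h₀ = 1.7446×0.21985×0.60887 + 0.97553×0.79327×0.98493 = 0.233532 + 0.762197 = 0.995729.
Q̄ = (S_0/π) × [bracket] = (2712/π) × 0.995729 = 859.57 W/m².
Ratio Q̄_A / Q̄_B = 841.47 / 859.57 = 0.9789.

Q̄_A / Q̄_B ≈ 0.979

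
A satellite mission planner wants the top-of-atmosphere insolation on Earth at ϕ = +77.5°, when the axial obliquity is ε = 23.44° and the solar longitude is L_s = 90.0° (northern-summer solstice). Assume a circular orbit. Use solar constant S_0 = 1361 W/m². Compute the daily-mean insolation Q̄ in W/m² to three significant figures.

Q̄ ≈ 529 W/m²

Solar declination: sin δ = sin ε · sin L_s = sin 23.44° × sin 90.0° = 0.39779, so δ = +23.440°.
cos h₀ = −tan(+77.5°) tan(+23.440°) = -1.9557 ≤ −1 ⇒ polar day, h₀ = π.
Bracket: h₀ sin ϕ sin δ + cos ϕ cos δ sin h₀ = 3.1416×0.97630×0.39779 + 0.21644×0.91748×0.00000 = 1.220079 + 0.000000 = 1.220079.
Q̄ = (S_0/π) × [bracket] = (1361/π) × 1.220079 = 528.6 W/m².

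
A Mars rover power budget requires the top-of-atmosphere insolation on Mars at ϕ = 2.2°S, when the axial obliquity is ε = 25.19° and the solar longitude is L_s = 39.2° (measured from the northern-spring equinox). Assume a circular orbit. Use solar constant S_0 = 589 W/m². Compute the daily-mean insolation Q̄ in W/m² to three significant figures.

Solar declination: sin δ = sin ε · sin L_s = sin 25.19° × sin 39.2° = 0.26901, so δ = +15.605°.
cos h₀ = −tan(-2.2°) tan(+15.605°) = 0.0107, h₀ = 1.5601 rad.
Bracket: h₀ sin ϕ sin δ + cos ϕ cos δ sin h₀ = 1.5601×-0.03839×0.26901 + 0.99926×0.96314×0.99994 = -0.016112 + 0.962370 = 0.946258.
Q̄ = (S_0/π) × [bracket] = (589/π) × 0.946258 = 177.4 W/m².

Q̄ ≈ 177 W/m²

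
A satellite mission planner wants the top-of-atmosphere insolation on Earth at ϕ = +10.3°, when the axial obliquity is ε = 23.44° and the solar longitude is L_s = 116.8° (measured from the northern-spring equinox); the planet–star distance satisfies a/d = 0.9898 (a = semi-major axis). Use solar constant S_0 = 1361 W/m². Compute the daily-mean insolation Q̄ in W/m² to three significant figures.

Solar declination: sin δ = sin ε · sin L_s = sin 23.44° × sin 116.8° = 0.35506, so δ = +20.797°.
cos h₀ = −tan(+10.3°) tan(+20.797°) = -0.0690, h₀ = 1.6399 rad.
Bracket: h₀ sin ϕ sin δ + cos ϕ cos δ sin h₀ = 1.6399×0.17880×0.35506 + 0.98389×0.93484×0.99762 = 0.104109 + 0.917591 = 1.021700.
Inverse-square distance factor (a/d)² = 0.9898² = 0.979704.
Q̄ = (S_0/π) × 0.979704 × [bracket] = (1361/π) × 0.979704 × 1.021700 = 433.6 W/m².

Q̄ ≈ 434 W/m²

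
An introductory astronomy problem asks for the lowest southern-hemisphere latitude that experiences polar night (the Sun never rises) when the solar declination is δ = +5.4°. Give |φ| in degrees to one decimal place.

Polar night requires cos H₀ = −tan φ tan δ ≥ 1, i.e. tan φ tan δ ≤ −1.
The boundary is |tan φ| · |tan δ| = 1, so |φ| = 90° − |δ| = 90° − 5.4° = 84.6° in the southern hemisphere.

|φ| = 84.6°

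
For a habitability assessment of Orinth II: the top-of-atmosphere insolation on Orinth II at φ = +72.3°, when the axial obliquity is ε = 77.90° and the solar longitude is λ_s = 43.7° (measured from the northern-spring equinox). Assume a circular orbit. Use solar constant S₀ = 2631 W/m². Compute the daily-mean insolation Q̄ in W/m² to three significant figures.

Q̄ ≈ 1.69e+03 W/m²

Solar declination: sin δ = sin ε · sin λ_s = sin 77.90° × sin 43.7° = 0.67553, so δ = +42.496°.
cos H₀ = −tan(+72.3°) tan(+42.496°) = -2.8708 ≤ −1 ⇒ polar day, H₀ = π.
Bracket: H₀ sin φ sin δ + cos φ cos δ sin H₀ = 3.1416×0.95266×0.67553 + 0.30403×0.73733×0.00000 = 2.021778 + 0.000000 = 2.021778.
Q̄ = (S₀/π) × [bracket] = (2631/π) × 2.021778 = 1693 W/m².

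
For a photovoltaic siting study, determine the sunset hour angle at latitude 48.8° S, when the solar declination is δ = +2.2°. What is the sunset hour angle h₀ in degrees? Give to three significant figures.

cos h₀ = −tan ϕ · tan δ = −tan(-48.8°) × tan(+2.200°) = 0.0439, so h₀ = 1.5269 rad = 87.48°.

h₀ = 87.5°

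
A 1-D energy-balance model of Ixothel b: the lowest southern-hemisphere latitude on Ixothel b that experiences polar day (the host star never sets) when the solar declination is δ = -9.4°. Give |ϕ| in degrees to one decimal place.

Polar day requires cos h₀ = −tan ϕ tan δ ≤ −1, i.e. tan ϕ tan δ ≥ 1.
The boundary is |tan ϕ| · |tan δ| = 1, so |ϕ| = 90° − |δ| = 90° − 9.4° = 80.6° in the southern hemisphere.

|ϕ| = 80.6°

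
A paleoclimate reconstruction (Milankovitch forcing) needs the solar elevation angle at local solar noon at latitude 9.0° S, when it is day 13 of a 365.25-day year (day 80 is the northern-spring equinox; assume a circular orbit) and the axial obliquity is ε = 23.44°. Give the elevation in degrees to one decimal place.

Solar longitude: λ_s = 360° × (13 − 80)/365.25 = -66.037°, i.e. -66.037° + 360° = 293.963°.
sin δ = sin 23.44° × sin 293.963° = -0.36350, so δ = -21.315°.
At local noon the hour angle is zero, so the zenith angle equals |φ − δ| = |-9.0° − (-21.315°)| = 12.315°.
Elevation = 90° − 12.315° = 77.7°.

77.7°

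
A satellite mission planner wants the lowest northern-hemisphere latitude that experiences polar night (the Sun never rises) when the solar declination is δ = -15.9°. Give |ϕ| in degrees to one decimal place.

Polar night requires cos h₀ = −tan ϕ tan δ ≥ 1, i.e. tan ϕ tan δ ≤ −1.
The boundary is |tan ϕ| · |tan δ| = 1, so |ϕ| = 90° − |δ| = 90° − 15.9° = 74.1° in the northern hemisphere.

|ϕ| = 74.1°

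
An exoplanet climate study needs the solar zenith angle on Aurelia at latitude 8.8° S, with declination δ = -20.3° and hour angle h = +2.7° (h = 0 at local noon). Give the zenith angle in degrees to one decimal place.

θ_z = 11.8°

cos θ_z = sin φ sin δ + cos φ cos δ cos h = 0.053076 + 0.925820 = 0.978896.
θ_z = arccos(0.978896) = 11.8°.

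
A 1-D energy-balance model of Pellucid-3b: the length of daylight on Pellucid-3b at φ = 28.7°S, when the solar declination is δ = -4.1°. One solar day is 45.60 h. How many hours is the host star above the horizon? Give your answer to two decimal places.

23.37 h

cos H₀ = −tan φ · tan δ = −tan(-28.7°) × tan(-4.100°) = -0.0392, so H₀ = 1.6101 rad = 92.25°.
Daylight = 2H₀/(2π) × 45.60 h = (1.6101/π) × 45.60 = 23.37 h.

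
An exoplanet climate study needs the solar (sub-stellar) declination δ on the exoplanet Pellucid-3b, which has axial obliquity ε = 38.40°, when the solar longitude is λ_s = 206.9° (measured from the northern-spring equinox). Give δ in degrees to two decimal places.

sin δ = sin ε · sin λ_s = sin 38.40° × sin 206.9° = -0.281029.
δ = arcsin(-0.281029) = -16.32°.

δ = -16.32°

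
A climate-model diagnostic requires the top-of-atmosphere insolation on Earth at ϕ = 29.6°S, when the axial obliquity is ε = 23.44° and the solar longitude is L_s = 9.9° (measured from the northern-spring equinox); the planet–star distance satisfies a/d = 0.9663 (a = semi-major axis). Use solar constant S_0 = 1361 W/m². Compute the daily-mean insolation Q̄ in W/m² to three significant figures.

Q̄ ≈ 330 W/m²

Solar declination: sin δ = sin ε · sin L_s = sin 23.44° × sin 9.9° = 0.06839, so δ = +3.922°.
cos h₀ = −tan(-29.6°) tan(+3.922°) = 0.0389, h₀ = 1.5318 rad.
Bracket: h₀ sin ϕ sin δ + cos ϕ cos δ sin h₀ = 1.5318×-0.49394×0.06839 + 0.86949×0.99766×0.99924 = -0.051745 + 0.866796 = 0.815051.
Inverse-square distance factor (a/d)² = 0.9663² = 0.933736.
Q̄ = (S_0/π) × 0.933736 × [bracket] = (1361/π) × 0.933736 × 0.815051 = 329.7 W/m².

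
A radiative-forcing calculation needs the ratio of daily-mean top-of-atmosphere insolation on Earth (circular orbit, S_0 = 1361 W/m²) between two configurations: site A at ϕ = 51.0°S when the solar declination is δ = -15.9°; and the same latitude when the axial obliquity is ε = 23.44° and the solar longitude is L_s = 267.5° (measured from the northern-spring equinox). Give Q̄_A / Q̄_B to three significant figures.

— Configuration A (ϕ=-51.0°):
cos h₀ = −tan(-51.0°) tan(-15.900°) = -0.3518, h₀ = 1.9303 rad.
Bracket: h₀ sin ϕ sin δ + cos ϕ cos δ sin h₀ = 1.9303×-0.77715×-0.27396 + 0.62932×0.96174×0.93609 = 0.410976 + 0.566561 = 0.977537.
Q̄ = (S_0/π) × [bracket] = (1361/π) × 0.977537 = 423.49 W/m².
— Configuration B (ϕ=-51.0°):
Solar declination: sin δ = sin ε · sin L_s = sin 23.44° × sin 267.5° = -0.39741, so δ = -23.416°.
cos h₀ = −tan(-51.0°) tan(-23.416°) = -0.5348, h₀ = 2.1351 rad.
Bracket: h₀ sin ϕ sin δ + cos ϕ cos δ sin h₀ = 2.1351×-0.77715×-0.39741 + 0.62932×0.91764×0.84497 = 0.659420 + 0.487961 = 1.147381.
Q̄ = (S_0/π) × [bracket] = (1361/π) × 1.147381 = 497.07 W/m².
Ratio Q̄_A / Q̄_B = 423.49 / 497.07 = 0.8520.

Q̄_A / Q̄_B ≈ 0.852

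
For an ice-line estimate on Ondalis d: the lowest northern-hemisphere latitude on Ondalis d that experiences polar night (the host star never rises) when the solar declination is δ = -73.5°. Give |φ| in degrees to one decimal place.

|φ| = 16.5°

Polar night requires cos H₀ = −tan φ tan δ ≥ 1, i.e. tan φ tan δ ≤ −1.
The boundary is |tan φ| · |tan δ| = 1, so |φ| = 90° − |δ| = 90° − 73.5° = 16.5° in the northern hemisphere.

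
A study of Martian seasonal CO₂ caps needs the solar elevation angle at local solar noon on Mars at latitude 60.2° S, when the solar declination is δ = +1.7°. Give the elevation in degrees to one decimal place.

At local noon the hour angle is zero, so the zenith angle equals |φ − δ| = |-60.2° − (+1.700°)| = 61.900°.
Elevation = 90° − 61.900° = 28.1°.

28.1°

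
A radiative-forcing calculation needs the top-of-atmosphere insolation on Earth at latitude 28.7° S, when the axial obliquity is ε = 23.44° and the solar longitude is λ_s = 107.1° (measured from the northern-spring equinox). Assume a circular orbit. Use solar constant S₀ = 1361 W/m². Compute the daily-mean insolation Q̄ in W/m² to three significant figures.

Solar declination: sin δ = sin ε · sin λ_s = sin 23.44° × sin 107.1° = 0.38020, so δ = +22.346°.
cos H₀ = −tan(-28.7°) tan(+22.346°) = 0.2251, H₀ = 1.3438 rad.
Bracket: H₀ sin φ sin δ + cos φ cos δ sin H₀ = 1.3438×-0.48022×0.38020 + 0.87715×0.92490×0.97435 = -0.245351 + 0.790467 = 0.545116.
Q̄ = (S₀/π) × [bracket] = (1361/π) × 0.545116 = 236.2 W/m².

Q̄ ≈ 236 W/m²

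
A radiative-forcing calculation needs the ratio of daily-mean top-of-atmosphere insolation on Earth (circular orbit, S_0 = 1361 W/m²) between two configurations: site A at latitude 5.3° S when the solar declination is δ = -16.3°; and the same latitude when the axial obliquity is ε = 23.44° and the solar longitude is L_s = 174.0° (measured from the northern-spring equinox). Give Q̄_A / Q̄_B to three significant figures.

Q̄_A / Q̄_B ≈ 1.01

— Configuration A (ϕ=-5.3°):
cos h₀ = −tan(-5.3°) tan(-16.300°) = -0.0271, h₀ = 1.5979 rad.
Bracket: h₀ sin ϕ sin δ + cos ϕ cos δ sin h₀ = 1.5979×-0.09237×-0.28067 + 0.99572×0.95981×0.99963 = 0.041426 + 0.955348 = 0.996774.
Q̄ = (S_0/π) × [bracket] = (1361/π) × 0.996774 = 431.82 W/m².
— Configuration B (ϕ=-5.3°):
Solar declination: sin δ = sin ε · sin L_s = sin 23.44° × sin 174.0° = 0.04158, so δ = +2.383°.
cos h₀ = −tan(-5.3°) tan(+2.383°) = 0.0039, h₀ = 1.5669 rad.
Bracket: h₀ sin ϕ sin δ + cos ϕ cos δ sin h₀ = 1.5669×-0.09237×0.04158 + 0.99572×0.99914×0.99999 = -0.006018 + 0.994854 = 0.988836.
Q̄ = (S_0/π) × [bracket] = (1361/π) × 0.988836 = 428.38 W/m².
Ratio Q̄_A / Q̄_B = 431.82 / 428.38 = 1.008.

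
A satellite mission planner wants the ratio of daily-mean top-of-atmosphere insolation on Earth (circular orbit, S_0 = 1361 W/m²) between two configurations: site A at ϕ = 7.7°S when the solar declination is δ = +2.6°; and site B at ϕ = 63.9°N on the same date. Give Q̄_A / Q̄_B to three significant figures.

— Configuration A (ϕ=-7.7°):
cos h₀ = −tan(-7.7°) tan(+2.600°) = 0.0061, h₀ = 1.5647 rad.
Bracket: h₀ sin ϕ sin δ + cos ϕ cos δ sin h₀ = 1.5647×-0.13399×0.04536 + 0.99098×0.99897×0.99998 = -0.009510 + 0.989939 = 0.980429.
Q̄ = (S_0/π) × [bracket] = (1361/π) × 0.980429 = 424.74 W/m².
— Configuration B (ϕ=+63.9°):
cos h₀ = −tan(+63.9°) tan(+2.600°) = -0.0927, h₀ = 1.6636 rad.
Bracket: h₀ sin ϕ sin δ + cos ϕ cos δ sin h₀ = 1.6636×0.89803×0.04536 + 0.43994×0.99897×0.99569 = 0.067766 + 0.437593 = 0.505359.
Q̄ = (S_0/π) × [bracket] = (1361/π) × 0.505359 = 218.93 W/m².
Ratio Q̄_A / Q̄_B = 424.74 / 218.93 = 1.940.

Q̄_A / Q̄_B ≈ 1.94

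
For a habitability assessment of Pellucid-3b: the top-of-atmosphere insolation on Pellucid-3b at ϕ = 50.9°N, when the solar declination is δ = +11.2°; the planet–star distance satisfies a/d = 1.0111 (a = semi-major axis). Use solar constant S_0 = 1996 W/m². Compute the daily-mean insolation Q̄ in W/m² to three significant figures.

cos h₀ = −tan(+50.9°) tan(+11.200°) = -0.2436, h₀ = 1.8169 rad.
Bracket: h₀ sin ϕ sin δ + cos ϕ cos δ sin h₀ = 1.8169×0.77605×0.19423 + 0.63068×0.98096×0.96986 = 0.273865 + 0.600025 = 0.873890.
Inverse-square distance factor (a/d)² = 1.0111² = 1.022323.
Q̄ = (S_0/π) × 1.022323 × [bracket] = (1996/π) × 1.022323 × 0.873890 = 567.6 W/m².

Q̄ ≈ 568 W/m²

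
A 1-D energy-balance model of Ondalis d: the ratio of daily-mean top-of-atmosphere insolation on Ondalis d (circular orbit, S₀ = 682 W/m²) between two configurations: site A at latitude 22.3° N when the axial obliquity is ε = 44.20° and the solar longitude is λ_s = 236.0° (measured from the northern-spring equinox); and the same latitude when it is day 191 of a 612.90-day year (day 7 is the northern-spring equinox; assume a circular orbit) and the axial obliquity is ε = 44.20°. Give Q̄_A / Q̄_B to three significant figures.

— Configuration A (φ=+22.3°):
Solar declination: sin δ = sin ε · sin λ_s = sin 44.20° × sin 236.0° = -0.57798, so δ = -35.308°.
cos H₀ = −tan(+22.3°) tan(-35.308°) = 0.2905, H₀ = 1.2761 rad.
Bracket: H₀ sin φ sin δ + cos φ cos δ sin H₀ = 1.2761×0.37946×-0.57798 + 0.92521×0.81605×0.95688 = -0.279875 + 0.722461 = 0.442586.
Q̄ = (S₀/π) × [bracket] = (682/π) × 0.442586 = 96.080 W/m².
— Configuration B (φ=+22.3°):
Solar longitude: λ_s = 360° × (191 − 7)/612.90 = 108.076°.
sin δ = sin 44.20° × sin 108.076° = 0.66276, so δ = +41.510°.
cos H₀ = −tan(+22.3°) tan(+41.510°) = -0.3630, H₀ = 1.9423 rad.
Bracket: H₀ sin φ sin δ + cos φ cos δ sin H₀ = 1.9423×0.37946×0.66276 + 0.92521×0.74884×0.93180 = 0.488471 + 0.645583 = 1.134054.
Q̄ = (S₀/π) × [bracket] = (682/π) × 1.134054 = 246.19 W/m².
Ratio Q̄_A / Q̄_B = 96.080 / 246.19 = 0.3903.

Q̄_A / Q̄_B ≈ 0.390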